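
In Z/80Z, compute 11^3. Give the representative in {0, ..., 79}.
51

Use repeated squaring. Binary(3) = 11. Walk through the bits of the exponent 3 left-to-right: at each bit after the leading one, square the running value, then multiply by 11 if the bit is 1 (always reducing mod 80):
  bit 1 = 1 (leading): start with 11.
  bit 2 = 1: square 11^2 = 121 ≡ 41; bit is 1, so multiply 41·11 = 451 ≡ 51 (mod 80).
Final value: 11^3 ≡ 51 (mod 80).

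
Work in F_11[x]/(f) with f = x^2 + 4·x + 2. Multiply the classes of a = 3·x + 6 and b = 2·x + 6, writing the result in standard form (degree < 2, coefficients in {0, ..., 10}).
a · b ≡ 6·x + 2 (mod f(x))

Multiply as integer polynomials: a · b = 6·x^2 + 30·x + 36. Reducing coefficients mod 11: a · b ≡ 6·x^2 + 8·x + 3. Now divide by f(x) = x^2 + 4·x + 2 in F_11[x], eliminating the leading term at each step:
  leading term 6·x^2: subtract (6)·f(x) = 6·x^2 + 2·x + 1, leaving 6·x + 2 (coefficients mod 11)
The degree is now < 2, so this is the remainder. Hence a · b ≡ 6·x + 2 in F_11[x]/(f).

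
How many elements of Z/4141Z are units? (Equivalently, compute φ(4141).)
Z/4141Z has φ(4141) = 4000 units

An element a ∈ Z/4141Z is a unit iff gcd(a, 4141) = 1, so the number of units is φ(4141). φ is multiplicative, with φ(p^e) = p^e − p^(e−1). Factorise 4141 = 41 · 101. Then
  φ(4141) = (41 − 1) · (101 − 1) = 40 · 100 = 4000.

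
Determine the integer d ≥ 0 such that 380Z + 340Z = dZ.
In the PID Z, (a, b) is generated by gcd(a, b). Compute gcd(380, 340) with the extended Euclidean algorithm, tracking rows (r, s, t) with s·380 + t·340 = r:
  row A: (380, 1, 0)   [1·380 + 0·340 = 380]
  row B: (340, 0, 1)   [0·380 + 1·340 = 340]
  380 = 1·340 + 40   → row C = row A − 1·row B = (40, 1, −1)   [check: 1·380 − 1·340 = 40]
  340 = 8·40 + 20   → row D = row B − 8·row C = (20, −8, 9)   [check: −8·380 + 9·340 = 20]
  40 = 2·20 + 0   → remainder 0, stop. gcd = 20 (last nonzero row D).
So gcd(380, 340) = 20, with Bézout identity −8·380 + 9·340 = 20. Containment (⊇): the Bézout identity exhibits 20 as an element of (380, 340), giving (20) ⊆ (380, 340). Containment (⊆): since 20 | 380 and 20 | 340 (380 = 20·19, 340 = 20·17), every Z-linear combination of 380 and 340 is divisible by 20, so (380, 340) ⊆ (20). Therefore (380, 340) = (20), d = 20.

Final answer: (380, 340) = (20); d = 20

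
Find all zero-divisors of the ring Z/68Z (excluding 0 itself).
nonzero zero-divisors of Z/68Z = {2, 4, 6, 8, 10, 12, 14, 16, 17, 18, 20, 22, 24, 26, 28, 30, 32, 34, 36, 38, 40, 42, 44, 46, 48, 50, 51, 52, 54, 56, 58, 60, 62, 64, 66}

An element a ∈ Z/68Z (with a ≠ 0) is a zero-divisor iff gcd(a, 68) > 1 (because a is a unit precisely when gcd(a, n) = 1, and in Z/nZ every nonzero, non-unit element is a zero-divisor). Scan a = 1, ..., 67 and keep those with gcd(a, 68) > 1:
  gcd(2, 68) = 2, gcd(4, 68) = 4, gcd(6, 68) = 2, gcd(8, 68) = 4, gcd(10, 68) = 2, gcd(12, 68) = 4, gcd(14, 68) = 2, gcd(16, 68) = 4, gcd(17, 68) = 17, gcd(18, 68) = 2, gcd(20, 68) = 4, gcd(22, 68) = 2, gcd(24, 68) = 4, gcd(26, 68) = 2, gcd(28, 68) = 4, gcd(30, 68) = 2, gcd(32, 68) = 4, gcd(34, 68) = 34, gcd(36, 68) = 4, gcd(38, 68) = 2, gcd(40, 68) = 4, gcd(42, 68) = 2, gcd(44, 68) = 4, gcd(46, 68) = 2, gcd(48, 68) = 4, gcd(50, 68) = 2, gcd(51, 68) = 17, gcd(52, 68) = 4, gcd(54, 68) = 2, gcd(56, 68) = 4, gcd(58, 68) = 2, gcd(60, 68) = 4, gcd(62, 68) = 2, gcd(64, 68) = 4, gcd(66, 68) = 2.
All other a ∈ {1, ..., 67} have gcd(a, 68) = 1 and are units. So the nonzero zero-divisors are exactly the 35 values of a appearing in this scan.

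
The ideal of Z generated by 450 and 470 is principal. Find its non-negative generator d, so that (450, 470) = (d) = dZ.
(450, 470) = (10); d = 10

In the PID Z, (a, b) is generated by gcd(a, b). Compute gcd(470, 450) with the extended Euclidean algorithm, tracking rows (r, s, t) with s·470 + t·450 = r:
  row A: (470, 1, 0)   [1·470 + 0·450 = 470]
  row B: (450, 0, 1)   [0·470 + 1·450 = 450]
  470 = 1·450 + 20   → row C = row A − 1·row B = (20, 1, −1)   [check: 1·470 − 1·450 = 20]
  450 = 22·20 + 10   → row D = row B − 22·row C = (10, −22, 23)   [check: −22·470 + 23·450 = 10]
  20 = 2·10 + 0   → remainder 0, stop. gcd = 10 (last nonzero row D).
So gcd(450, 470) = 10, with Bézout identity −22·470 + 23·450 = 10. Containment (⊇): the Bézout identity exhibits 10 as an element of (450, 470), giving (10) ⊆ (450, 470). Containment (⊆): since 10 | 450 and 10 | 470 (450 = 10·45, 470 = 10·47), every Z-linear combination of 450 and 470 is divisible by 10, so (450, 470) ⊆ (10). Therefore (450, 470) = (10), d = 10.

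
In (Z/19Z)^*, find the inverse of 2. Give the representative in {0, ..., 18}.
Apply the extended Euclidean algorithm to (19, 2), tracking rows (r, s, t) with s·19 + t·2 = r. Each division r_prev = q·r_cur + r_new produces the new row as (previous row) − q·(current row):
  row A: (19, 1, 0)   [1·19 + 0·2 = 19]
  row B: (2, 0, 1)   [0·19 + 1·2 = 2]
  19 = 9·2 + 1   → row C = row A − 9·row B = (1, 1, −9)   [check: 1·19 − 9·2 = 1]
  2 = 2·1 + 0   → remainder 0, stop. gcd = 1 (last nonzero row C).
The gcd is 1, so 2 is invertible mod 19. The last nonzero row gives 1·19 − 9·2 = 1, so t = −9. So 2^(−1) ≡ −9 ≡ 10 (mod 19). Verify: 2 · 10 = 20 ≡ 1 (mod 19). ✓

Final answer: 2^(−1) ≡ 10 (mod 19)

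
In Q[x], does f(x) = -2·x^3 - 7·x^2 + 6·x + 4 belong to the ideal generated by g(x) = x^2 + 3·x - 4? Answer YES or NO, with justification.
NO

In Q[x] the ideal (g) consists of all multiples of g, so f ∈ (g) iff g | f, i.e. iff the remainder of f on division by g is 0. Divide f by g (g is monic, so eliminate the leading term of the running remainder at each step):
  leading term -2·x^3: subtract (-2·x)·g(x) = -2·x^3 - 6·x^2 + 8·x, leaving -x^2 - 2·x + 4
  leading term -x^2: subtract (-1)·g(x) = -x^2 - 3·x + 4, leaving x
The remainder r(x) = x ≠ 0 (and deg r < deg g), so g ∤ f, i.e. f ∉ (g).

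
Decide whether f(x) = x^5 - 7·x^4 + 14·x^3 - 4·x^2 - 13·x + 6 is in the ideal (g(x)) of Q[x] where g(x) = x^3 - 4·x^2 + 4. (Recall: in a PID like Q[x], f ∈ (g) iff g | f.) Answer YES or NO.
NO

In Q[x] the ideal (g) consists of all multiples of g, so f ∈ (g) iff g | f, i.e. iff the remainder of f on division by g is 0. Divide f by g (g is monic, so eliminate the leading term of the running remainder at each step):
  leading term x^5: subtract (x^2)·g(x) = x^5 - 4·x^4 + 4·x^2, leaving -3·x^4 + 14·x^3 - 8·x^2 - 13·x + 6
  leading term -3·x^4: subtract (-3·x)·g(x) = -3·x^4 + 12·x^3 - 12·x, leaving 2·x^3 - 8·x^2 - x + 6
  leading term 2·x^3: subtract (2)·g(x) = 2·x^3 - 8·x^2 + 8, leaving -x - 2
The remainder r(x) = -x - 2 ≠ 0 (and deg r < deg g), so g ∤ f, i.e. f ∉ (g).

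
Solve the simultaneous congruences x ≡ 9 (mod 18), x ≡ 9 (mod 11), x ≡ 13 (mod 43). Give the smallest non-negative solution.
The moduli 18, 11, 43 are pairwise coprime, so by the CRT there is a unique solution mod 18·11·43 = 8514.
Solve by successive substitution. Start with x ≡ 9 (mod 18).
  Combine with x ≡ 9 (mod 11): write x = 9 + 18·t and require 9 + 18·t ≡ 9 (mod 11), i.e. 18·t ≡ 9 − 9 ≡ 0 (mod 11). Since 18^(−1) ≡ 8 (mod 11) (18 ≡ 7 (mod 11)), t ≡ 8·0 ≡ 0 (mod 11). So x ≡ 9 + 18·0 = 9 (mod 198).
  Combine with x ≡ 13 (mod 43): write x = 9 + 198·t and require 9 + 198·t ≡ 13 (mod 43), i.e. 198·t ≡ 13 − 9 ≡ 4 (mod 43). Since 198^(−1) ≡ 5 (mod 43) (198 ≡ 26 (mod 43)), t ≡ 5·4 ≡ 20 (mod 43). So x ≡ 9 + 198·20 = 3969 (mod 8514).
Unique solution in [0, 8514): x = 3969.

Final answer: x ≡ 3969 (mod 8514); the representative in [0, 8514) is 3969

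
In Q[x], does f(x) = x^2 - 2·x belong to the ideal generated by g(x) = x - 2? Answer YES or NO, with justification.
YES

In Q[x] the ideal (g) consists of all multiples of g, so f ∈ (g) iff g | f, i.e. iff the remainder of f on division by g is 0. Divide f by g (g is monic, so eliminate the leading term of the running remainder at each step):
  leading term x^2: subtract (x)·g(x) = x^2 - 2·x, leaving 0
The remainder is 0, so f(x) = g(x) · h(x) with h(x) = x. Hence g | f, i.e. f ∈ (g).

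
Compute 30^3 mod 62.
Use repeated squaring. Binary(3) = 11. Walk through the bits of the exponent 3 left-to-right: at each bit after the leading one, square the running value, then multiply by 30 if the bit is 1 (always reducing mod 62):
  bit 1 = 1 (leading): start with 30.
  bit 2 = 1: square 30^2 = 900 ≡ 32; bit is 1, so multiply 32·30 = 960 ≡ 30 (mod 62).
Final value: 30^3 ≡ 30 (mod 62).

Final answer: 30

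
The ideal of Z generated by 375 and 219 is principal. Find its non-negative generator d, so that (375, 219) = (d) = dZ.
In the PID Z, (a, b) is generated by gcd(a, b). Compute gcd(375, 219) with the extended Euclidean algorithm, tracking rows (r, s, t) with s·375 + t·219 = r:
  row A: (375, 1, 0)   [1·375 + 0·219 = 375]
  row B: (219, 0, 1)   [0·375 + 1·219 = 219]
  375 = 1·219 + 156   → row C = row A − 1·row B = (156, 1, −1)   [check: 1·375 − 1·219 = 156]
  219 = 1·156 + 63   → row D = row B − 1·row C = (63, −1, 2)   [check: −1·375 + 2·219 = 63]
  156 = 2·63 + 30   → row E = row C − 2·row D = (30, 3, −5)   [check: 3·375 − 5·219 = 30]
  63 = 2·30 + 3   → row F = row D − 2·row E = (3, −7, 12)   [check: −7·375 + 12·219 = 3]
  30 = 10·3 + 0   → remainder 0, stop. gcd = 3 (last nonzero row F).
So gcd(375, 219) = 3, with Bézout identity −7·375 + 12·219 = 3. Containment (⊇): the Bézout identity exhibits 3 as an element of (375, 219), giving (3) ⊆ (375, 219). Containment (⊆): since 3 | 375 and 3 | 219 (375 = 3·125, 219 = 3·73), every Z-linear combination of 375 and 219 is divisible by 3, so (375, 219) ⊆ (3). Therefore (375, 219) = (3), d = 3.

Final answer: (375, 219) = (3); d = 3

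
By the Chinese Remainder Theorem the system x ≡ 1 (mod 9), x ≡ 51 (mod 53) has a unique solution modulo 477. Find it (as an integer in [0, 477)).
x ≡ 316 (mod 477); the representative in [0, 477) is 316

The moduli 9, 53 are pairwise coprime, so by the CRT there is a unique solution mod 9·53 = 477.
Solve by successive substitution. Start with x ≡ 1 (mod 9).
  Combine with x ≡ 51 (mod 53): write x = 1 + 9·t and require 1 + 9·t ≡ 51 (mod 53), i.e. 9·t ≡ 51 − 1 ≡ 50 (mod 53). Since 9^(−1) ≡ 6 (mod 53), t ≡ 6·50 ≡ 35 (mod 53). So x ≡ 1 + 9·35 = 316 (mod 477).
Unique solution in [0, 477): x = 316.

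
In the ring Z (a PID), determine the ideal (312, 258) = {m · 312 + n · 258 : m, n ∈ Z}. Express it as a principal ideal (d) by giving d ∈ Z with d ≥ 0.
In the PID Z, (a, b) is generated by gcd(a, b). Compute gcd(312, 258) with the extended Euclidean algorithm, tracking rows (r, s, t) with s·312 + t·258 = r:
  row A: (312, 1, 0)   [1·312 + 0·258 = 312]
  row B: (258, 0, 1)   [0·312 + 1·258 = 258]
  312 = 1·258 + 54   → row C = row A − 1·row B = (54, 1, −1)   [check: 1·312 − 1·258 = 54]
  258 = 4·54 + 42   → row D = row B − 4·row C = (42, −4, 5)   [check: −4·312 + 5·258 = 42]
  54 = 1·42 + 12   → row E = row C − 1·row D = (12, 5, −6)   [check: 5·312 − 6·258 = 12]
  42 = 3·12 + 6   → row F = row D − 3·row E = (6, −19, 23)   [check: −19·312 + 23·258 = 6]
  12 = 2·6 + 0   → remainder 0, stop. gcd = 6 (last nonzero row F).
So gcd(312, 258) = 6, with Bézout identity −19·312 + 23·258 = 6. Containment (⊇): the Bézout identity exhibits 6 as an element of (312, 258), giving (6) ⊆ (312, 258). Containment (⊆): since 6 | 312 and 6 | 258 (312 = 6·52, 258 = 6·43), every Z-linear combination of 312 and 258 is divisible by 6, so (312, 258) ⊆ (6). Therefore (312, 258) = (6), d = 6.

Final answer: (312, 258) = (6); d = 6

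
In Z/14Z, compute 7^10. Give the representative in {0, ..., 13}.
Use repeated squaring. Binary(10) = 1010. Walk through the bits of the exponent 10 left-to-right: at each bit after the leading one, square the running value, then multiply by 7 if the bit is 1 (always reducing mod 14):
  bit 1 = 1 (leading): start with 7.
  bit 2 = 0: square 7^2 = 49 ≡ 7 (mod 14).
  bit 3 = 1: square 7^2 = 49 ≡ 7; bit is 1, so multiply 7·7 = 49 ≡ 7 (mod 14).
  bit 4 = 0: square 7^2 = 49 ≡ 7 (mod 14).
Final value: 7^10 ≡ 7 (mod 14).

Final answer: 7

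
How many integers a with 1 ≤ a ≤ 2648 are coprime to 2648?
1320

The number of a ∈ {1, ..., 2648} with gcd(a, 2648) = 1 is by definition Euler's totient φ(2648). φ is multiplicative, with φ(p^e) = p^e − p^(e−1). Factorise 2648 = 2^3 · 331. Then
  φ(2648) = (2^3 − 2^2) · (331 − 1) = 4 · 330 = 1320.
So there are 1320 such integers.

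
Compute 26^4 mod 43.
Use repeated squaring. Binary(4) = 100. Walk through the bits of the exponent 4 left-to-right: at each bit after the leading one, square the running value, then multiply by 26 if the bit is 1 (always reducing mod 43):
  bit 1 = 1 (leading): start with 26.
  bit 2 = 0: square 26^2 = 676 ≡ 31 (mod 43).
  bit 3 = 0: square 31^2 = 961 ≡ 15 (mod 43).
Final value: 26^4 ≡ 15 (mod 43).

Final answer: 15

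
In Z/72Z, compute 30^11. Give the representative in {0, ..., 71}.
Use repeated squaring. Binary(11) = 1011. Walk through the bits of the exponent 11 left-to-right: at each bit after the leading one, square the running value, then multiply by 30 if the bit is 1 (always reducing mod 72):
  bit 1 = 1 (leading): start with 30.
  bit 2 = 0: square 30^2 = 900 ≡ 36 (mod 72).
  bit 3 = 1: square 36^2 = 1296 ≡ 0; bit is 1, so multiply 0·30 = 0 (mod 72).
  bit 4 = 1: square 0^2 = 0; bit is 1, so multiply 0·30 = 0 (mod 72).
Final value: 30^11 ≡ 0 (mod 72).

Final answer: 0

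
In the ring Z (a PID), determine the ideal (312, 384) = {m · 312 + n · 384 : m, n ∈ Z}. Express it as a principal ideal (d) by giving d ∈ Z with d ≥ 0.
In the PID Z, (a, b) is generated by gcd(a, b). Compute gcd(384, 312) with the extended Euclidean algorithm, tracking rows (r, s, t) with s·384 + t·312 = r:
  row A: (384, 1, 0)   [1·384 + 0·312 = 384]
  row B: (312, 0, 1)   [0·384 + 1·312 = 312]
  384 = 1·312 + 72   → row C = row A − 1·row B = (72, 1, −1)   [check: 1·384 − 1·312 = 72]
  312 = 4·72 + 24   → row D = row B − 4·row C = (24, −4, 5)   [check: −4·384 + 5·312 = 24]
  72 = 3·24 + 0   → remainder 0, stop. gcd = 24 (last nonzero row D).
So gcd(312, 384) = 24, with Bézout identity −4·384 + 5·312 = 24. Containment (⊇): the Bézout identity exhibits 24 as an element of (312, 384), giving (24) ⊆ (312, 384). Containment (⊆): since 24 | 312 and 24 | 384 (312 = 24·13, 384 = 24·16), every Z-linear combination of 312 and 384 is divisible by 24, so (312, 384) ⊆ (24). Therefore (312, 384) = (24), d = 24.

Final answer: (312, 384) = (24); d = 24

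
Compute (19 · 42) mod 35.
28

Reduce the factors first: 42 ≡ 7 (mod 35), so 19 · 42 ≡ 19 · 7 (mod 35). 19 · 7 = 133. Dividing by 35: 133 = 3·35 + 28. So (19 · 42) mod 35 = 28.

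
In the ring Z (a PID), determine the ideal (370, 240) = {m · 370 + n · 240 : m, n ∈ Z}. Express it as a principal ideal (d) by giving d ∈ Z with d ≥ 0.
In the PID Z, (a, b) is generated by gcd(a, b). Compute gcd(370, 240) with the extended Euclidean algorithm, tracking rows (r, s, t) with s·370 + t·240 = r:
  row A: (370, 1, 0)   [1·370 + 0·240 = 370]
  row B: (240, 0, 1)   [0·370 + 1·240 = 240]
  370 = 1·240 + 130   → row C = row A − 1·row B = (130, 1, −1)   [check: 1·370 − 1·240 = 130]
  240 = 1·130 + 110   → row D = row B − 1·row C = (110, −1, 2)   [check: −1·370 + 2·240 = 110]
  130 = 1·110 + 20   → row E = row C − 1·row D = (20, 2, −3)   [check: 2·370 − 3·240 = 20]
  110 = 5·20 + 10   → row F = row D − 5·row E = (10, −11, 17)   [check: −11·370 + 17·240 = 10]
  20 = 2·10 + 0   → remainder 0, stop. gcd = 10 (last nonzero row F).
So gcd(370, 240) = 10, with Bézout identity −11·370 + 17·240 = 10. Containment (⊇): the Bézout identity exhibits 10 as an element of (370, 240), giving (10) ⊆ (370, 240). Containment (⊆): since 10 | 370 and 10 | 240 (370 = 10·37, 240 = 10·24), every Z-linear combination of 370 and 240 is divisible by 10, so (370, 240) ⊆ (10). Therefore (370, 240) = (10), d = 10.

Final answer: (370, 240) = (10); d = 10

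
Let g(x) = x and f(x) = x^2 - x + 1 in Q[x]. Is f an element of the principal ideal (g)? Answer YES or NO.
NO

In Q[x] the ideal (g) consists of all multiples of g, so f ∈ (g) iff g | f, i.e. iff the remainder of f on division by g is 0. Divide f by g (g is monic, so eliminate the leading term of the running remainder at each step):
  leading term x^2: subtract (x)·g(x) = x^2, leaving 1 - x
  leading term -x: subtract (-1)·g(x) = -x, leaving 1
The remainder r(x) = 1 ≠ 0 (and deg r < deg g), so g ∤ f, i.e. f ∉ (g).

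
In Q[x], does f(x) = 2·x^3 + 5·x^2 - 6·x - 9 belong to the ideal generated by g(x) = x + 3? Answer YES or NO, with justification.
In Q[x] the ideal (g) consists of all multiples of g, so f ∈ (g) iff g | f, i.e. iff the remainder of f on division by g is 0. Divide f by g (g is monic, so eliminate the leading term of the running remainder at each step):
  leading term 2·x^3: subtract (2·x^2)·g(x) = 2·x^3 + 6·x^2, leaving -x^2 - 6·x - 9
  leading term -x^2: subtract (-x)·g(x) = -x^2 - 3·x, leaving -3·x - 9
  leading term -3·x: subtract (-3)·g(x) = -3·x - 9, leaving 0
The remainder is 0, so f(x) = g(x) · h(x) with h(x) = 2·x^2 - x - 3. Hence g | f, i.e. f ∈ (g).

Final answer: YES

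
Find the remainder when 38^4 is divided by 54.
34

Use repeated squaring. Binary(4) = 100. Walk through the bits of the exponent 4 left-to-right: at each bit after the leading one, square the running value, then multiply by 38 if the bit is 1 (always reducing mod 54):
  bit 1 = 1 (leading): start with 38.
  bit 2 = 0: square 38^2 = 1444 ≡ 40 (mod 54).
  bit 3 = 0: square 40^2 = 1600 ≡ 34 (mod 54).
Final value: 38^4 ≡ 34 (mod 54).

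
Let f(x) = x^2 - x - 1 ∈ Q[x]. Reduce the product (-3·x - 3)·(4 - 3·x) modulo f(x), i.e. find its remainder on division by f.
First multiply in Q[x] without reducing: a · b = 9·x^2 - 3·x - 12. Now divide by f(x) = x^2 - x - 1, eliminating the leading term at each step:
  leading term 9·x^2: subtract (9)·f(x) = 9·x^2 - 9·x - 9, leaving 6·x - 3
The degree is now < 2, so this is the remainder. Hence a · b ≡ 6·x - 3 in Q[x]/(f).

Final answer: a · b ≡ 6·x - 3 (mod f(x))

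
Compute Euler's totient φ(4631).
φ(4631) = 4200

φ is multiplicative, with φ(p^e) = p^e − p^(e−1). Factorise 4631 = 11 · 421. Then
  φ(4631) = (11 − 1) · (421 − 1) = 10 · 420 = 4200.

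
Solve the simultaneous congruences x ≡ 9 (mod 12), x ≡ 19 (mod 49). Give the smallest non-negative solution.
x ≡ 117 (mod 588); the representative in [0, 588) is 117

The moduli 12, 49 are pairwise coprime, so by the CRT there is a unique solution mod 12·49 = 588.
Solve by successive substitution. Start with x ≡ 9 (mod 12).
  Combine with x ≡ 19 (mod 49): write x = 9 + 12·t and require 9 + 12·t ≡ 19 (mod 49), i.e. 12·t ≡ 19 − 9 ≡ 10 (mod 49). Since 12^(−1) ≡ 45 (mod 49), t ≡ 45·10 ≡ 9 (mod 49). So x ≡ 9 + 12·9 = 117 (mod 588).
Unique solution in [0, 588): x = 117.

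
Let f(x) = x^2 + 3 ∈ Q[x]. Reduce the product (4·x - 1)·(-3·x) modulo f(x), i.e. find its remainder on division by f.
First multiply in Q[x] without reducing: a · b = -12·x^2 + 3·x. Now divide by f(x) = x^2 + 3, eliminating the leading term at each step:
  leading term -12·x^2: subtract (-12)·f(x) = -12·x^2 - 36, leaving 3·x + 36
The degree is now < 2, so this is the remainder. Hence a · b ≡ 3·x + 36 in Q[x]/(f).

Final answer: a · b ≡ 3·x + 36 (mod f(x))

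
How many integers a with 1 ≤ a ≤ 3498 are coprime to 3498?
The number of a ∈ {1, ..., 3498} with gcd(a, 3498) = 1 is by definition Euler's totient φ(3498). φ is multiplicative, with φ(p^e) = p^e − p^(e−1). Factorise 3498 = 2 · 3 · 11 · 53. Then
  φ(3498) = (2 − 1) · (3 − 1) · (11 − 1) · (53 − 1) = 1 · 2 · 10 · 52 = 1040.
So there are 1040 such integers.

Final answer: 1040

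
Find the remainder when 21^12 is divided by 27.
Use repeated squaring. Binary(12) = 1100. Walk through the bits of the exponent 12 left-to-right: at each bit after the leading one, square the running value, then multiply by 21 if the bit is 1 (always reducing mod 27):
  bit 1 = 1 (leading): start with 21.
  bit 2 = 1: square 21^2 = 441 ≡ 9; bit is 1, so multiply 9·21 = 189 ≡ 0 (mod 27).
  bit 3 = 0: square 0^2 = 0 (mod 27).
  bit 4 = 0: square 0^2 = 0 (mod 27).
Final value: 21^12 ≡ 0 (mod 27).

Final answer: 0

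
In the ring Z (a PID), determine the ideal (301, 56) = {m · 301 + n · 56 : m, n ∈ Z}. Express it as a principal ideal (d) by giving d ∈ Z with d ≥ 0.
(301, 56) = (7); d = 7

In the PID Z, (a, b) is generated by gcd(a, b). Compute gcd(301, 56) with the extended Euclidean algorithm, tracking rows (r, s, t) with s·301 + t·56 = r:
  row A: (301, 1, 0)   [1·301 + 0·56 = 301]
  row B: (56, 0, 1)   [0·301 + 1·56 = 56]
  301 = 5·56 + 21   → row C = row A − 5·row B = (21, 1, −5)   [check: 1·301 − 5·56 = 21]
  56 = 2·21 + 14   → row D = row B − 2·row C = (14, −2, 11)   [check: −2·301 + 11·56 = 14]
  21 = 1·14 + 7   → row E = row C − 1·row D = (7, 3, −16)   [check: 3·301 − 16·56 = 7]
  14 = 2·7 + 0   → remainder 0, stop. gcd = 7 (last nonzero row E).
So gcd(301, 56) = 7, with Bézout identity 3·301 − 16·56 = 7. Containment (⊇): the Bézout identity exhibits 7 as an element of (301, 56), giving (7) ⊆ (301, 56). Containment (⊆): since 7 | 301 and 7 | 56 (301 = 7·43, 56 = 7·8), every Z-linear combination of 301 and 56 is divisible by 7, so (301, 56) ⊆ (7). Therefore (301, 56) = (7), d = 7.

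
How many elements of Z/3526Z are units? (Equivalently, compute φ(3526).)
Z/3526Z has φ(3526) = 1680 units

An element a ∈ Z/3526Z is a unit iff gcd(a, 3526) = 1, so the number of units is φ(3526). φ is multiplicative, with φ(p^e) = p^e − p^(e−1). Factorise 3526 = 2 · 41 · 43. Then
  φ(3526) = (2 − 1) · (41 − 1) · (43 − 1) = 1 · 40 · 42 = 1680.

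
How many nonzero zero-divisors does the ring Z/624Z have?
Z/624Z has 431 nonzero zero-divisors

In Z/624Z each nonzero element is either a unit (gcd with 624 is 1) or a zero-divisor (gcd > 1). The number of units is φ(624): factorise 624 = 2^4 · 3 · 13, so φ(624) = (2^4 − 2^3) · (3 − 1) · (13 − 1) = 8 · 2 · 12 = 192. The nonzero elements number 624 − 1 = 623. Hence the nonzero zero-divisors number 623 − 192 = 431.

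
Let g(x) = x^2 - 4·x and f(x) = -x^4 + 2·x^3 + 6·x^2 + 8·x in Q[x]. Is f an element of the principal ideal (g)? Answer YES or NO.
YES

In Q[x] the ideal (g) consists of all multiples of g, so f ∈ (g) iff g | f, i.e. iff the remainder of f on division by g is 0. Divide f by g (g is monic, so eliminate the leading term of the running remainder at each step):
  leading term -x^4: subtract (-x^2)·g(x) = -x^4 + 4·x^3, leaving -2·x^3 + 6·x^2 + 8·x
  leading term -2·x^3: subtract (-2·x)·g(x) = -2·x^3 + 8·x^2, leaving -2·x^2 + 8·x
  leading term -2·x^2: subtract (-2)·g(x) = -2·x^2 + 8·x, leaving 0
The remainder is 0, so f(x) = g(x) · h(x) with h(x) = -x^2 - 2·x - 2. Hence g | f, i.e. f ∈ (g).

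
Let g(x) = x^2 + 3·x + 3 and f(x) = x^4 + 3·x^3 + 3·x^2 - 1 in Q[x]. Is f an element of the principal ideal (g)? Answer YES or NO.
NO

In Q[x] the ideal (g) consists of all multiples of g, so f ∈ (g) iff g | f, i.e. iff the remainder of f on division by g is 0. Divide f by g (g is monic, so eliminate the leading term of the running remainder at each step):
  leading term x^4: subtract (x^2)·g(x) = x^4 + 3·x^3 + 3·x^2, leaving -1
The remainder r(x) = -1 ≠ 0 (and deg r < deg g), so g ∤ f, i.e. f ∉ (g).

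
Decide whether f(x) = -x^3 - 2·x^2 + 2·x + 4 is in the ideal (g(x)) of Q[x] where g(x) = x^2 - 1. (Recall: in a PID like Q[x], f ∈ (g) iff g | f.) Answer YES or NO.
NO

In Q[x] the ideal (g) consists of all multiples of g, so f ∈ (g) iff g | f, i.e. iff the remainder of f on division by g is 0. Divide f by g (g is monic, so eliminate the leading term of the running remainder at each step):
  leading term -x^3: subtract (-x)·g(x) = -x^3 + x, leaving -2·x^2 + x + 4
  leading term -2·x^2: subtract (-2)·g(x) = 2 - 2·x^2, leaving x + 2
The remainder r(x) = x + 2 ≠ 0 (and deg r < deg g), so g ∤ f, i.e. f ∉ (g).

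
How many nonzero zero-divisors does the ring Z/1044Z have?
Z/1044Z has 707 nonzero zero-divisors

In Z/1044Z each nonzero element is either a unit (gcd with 1044 is 1) or a zero-divisor (gcd > 1). The number of units is φ(1044): factorise 1044 = 2^2 · 3^2 · 29, so φ(1044) = (2^2 − 2^1) · (3^2 − 3^1) · (29 − 1) = 2 · 6 · 28 = 336. The nonzero elements number 1044 − 1 = 1043. Hence the nonzero zero-divisors number 1043 − 336 = 707.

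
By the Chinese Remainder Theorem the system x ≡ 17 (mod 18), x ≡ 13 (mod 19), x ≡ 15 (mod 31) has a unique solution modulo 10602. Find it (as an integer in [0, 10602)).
x ≡ 6587 (mod 10602); the representative in [0, 10602) is 6587

The moduli 18, 19, 31 are pairwise coprime, so by the CRT there is a unique solution mod 18·19·31 = 10602.
Solve by successive substitution. Start with x ≡ 17 (mod 18).
  Combine with x ≡ 13 (mod 19): write x = 17 + 18·t and require 17 + 18·t ≡ 13 (mod 19), i.e. 18·t ≡ 13 − 17 ≡ 15 (mod 19). Since 18^(−1) ≡ 18 (mod 19), t ≡ 18·15 ≡ 4 (mod 19). So x ≡ 17 + 18·4 = 89 (mod 342).
  Combine with x ≡ 15 (mod 31): write x = 89 + 342·t and require 89 + 342·t ≡ 15 (mod 31), i.e. 342·t ≡ 15 − 89 ≡ 19 (mod 31). Since 342^(−1) ≡ 1 (mod 31) (342 ≡ 1 (mod 31)), t ≡ 1·19 ≡ 19 (mod 31). So x ≡ 89 + 342·19 = 6587 (mod 10602).
Unique solution in [0, 10602): x = 6587.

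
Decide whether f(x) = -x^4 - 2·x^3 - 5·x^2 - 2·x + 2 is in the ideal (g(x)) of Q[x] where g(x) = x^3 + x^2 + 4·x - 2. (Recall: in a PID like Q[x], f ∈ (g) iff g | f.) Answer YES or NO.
In Q[x] the ideal (g) consists of all multiples of g, so f ∈ (g) iff g | f, i.e. iff the remainder of f on division by g is 0. Divide f by g (g is monic, so eliminate the leading term of the running remainder at each step):
  leading term -x^4: subtract (-x)·g(x) = -x^4 - x^3 - 4·x^2 + 2·x, leaving -x^3 - x^2 - 4·x + 2
  leading term -x^3: subtract (-1)·g(x) = -x^3 - x^2 - 4·x + 2, leaving 0
The remainder is 0, so f(x) = g(x) · h(x) with h(x) = -x - 1. Hence g | f, i.e. f ∈ (g).

Final answer: YES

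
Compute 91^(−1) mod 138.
91^(−1) ≡ 91 (mod 138)

Apply the extended Euclidean algorithm to (138, 91), tracking rows (r, s, t) with s·138 + t·91 = r. Each division r_prev = q·r_cur + r_new produces the new row as (previous row) − q·(current row):
  row A: (138, 1, 0)   [1·138 + 0·91 = 138]
  row B: (91, 0, 1)   [0·138 + 1·91 = 91]
  138 = 1·91 + 47   → row C = row A − 1·row B = (47, 1, −1)   [check: 1·138 − 1·91 = 47]
  91 = 1·47 + 44   → row D = row B − 1·row C = (44, −1, 2)   [check: −1·138 + 2·91 = 44]
  47 = 1·44 + 3   → row E = row C − 1·row D = (3, 2, −3)   [check: 2·138 − 3·91 = 3]
  44 = 14·3 + 2   → row F = row D − 14·row E = (2, −29, 44)   [check: −29·138 + 44·91 = 2]
  3 = 1·2 + 1   → row G = row E − 1·row F = (1, 31, −47)   [check: 31·138 − 47·91 = 1]
  2 = 2·1 + 0   → remainder 0, stop. gcd = 1 (last nonzero row G).
The gcd is 1, so 91 is invertible mod 138. The last nonzero row gives 31·138 − 47·91 = 1, so t = −47. So 91^(−1) ≡ −47 ≡ 91 (mod 138). Verify: 91 · 91 = 8281 ≡ 1 (mod 138). ✓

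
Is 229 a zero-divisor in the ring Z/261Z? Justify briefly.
gcd(229, 261) = 1, so 229 is a unit in Z/261Z (it has a multiplicative inverse). A unit cannot be a zero-divisor: if 229·b ≡ 0 then multiplying both sides by 229^(−1) gives b ≡ 0. So 229 is not a zero-divisor.

Final answer: NO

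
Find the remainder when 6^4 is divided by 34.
4

Use repeated squaring. Binary(4) = 100. Walk through the bits of the exponent 4 left-to-right: at each bit after the leading one, square the running value, then multiply by 6 if the bit is 1 (always reducing mod 34):
  bit 1 = 1 (leading): start with 6.
  bit 2 = 0: square 6^2 = 36 ≡ 2 (mod 34).
  bit 3 = 0: square 2^2 = 4 (mod 34).
Final value: 6^4 ≡ 4 (mod 34).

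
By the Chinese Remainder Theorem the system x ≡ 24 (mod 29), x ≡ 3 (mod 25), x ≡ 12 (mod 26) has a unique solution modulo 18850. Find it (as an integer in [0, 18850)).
x ≡ 3678 (mod 18850); the representative in [0, 18850) is 3678

The moduli 29, 25, 26 are pairwise coprime, so by the CRT there is a unique solution mod 29·25·26 = 18850.
Solve by successive substitution. Start with x ≡ 24 (mod 29).
  Combine with x ≡ 3 (mod 25): write x = 24 + 29·t and require 24 + 29·t ≡ 3 (mod 25), i.e. 29·t ≡ 3 − 24 ≡ 4 (mod 25). Since 29^(−1) ≡ 19 (mod 25) (29 ≡ 4 (mod 25)), t ≡ 19·4 ≡ 1 (mod 25). So x ≡ 24 + 29·1 = 53 (mod 725).
  Combine with x ≡ 12 (mod 26): write x = 53 + 725·t and require 53 + 725·t ≡ 12 (mod 26), i.e. 725·t ≡ 12 − 53 ≡ 11 (mod 26). Since 725^(−1) ≡ 17 (mod 26) (725 ≡ 23 (mod 26)), t ≡ 17·11 ≡ 5 (mod 26). So x ≡ 53 + 725·5 = 3678 (mod 18850).
Unique solution in [0, 18850): x = 3678.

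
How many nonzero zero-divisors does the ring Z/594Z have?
Z/594Z has 413 nonzero zero-divisors

In Z/594Z each nonzero element is either a unit (gcd with 594 is 1) or a zero-divisor (gcd > 1). The number of units is φ(594): factorise 594 = 2 · 3^3 · 11, so φ(594) = (2 − 1) · (3^3 − 3^2) · (11 − 1) = 1 · 18 · 10 = 180. The nonzero elements number 594 − 1 = 593. Hence the nonzero zero-divisors number 593 − 180 = 413.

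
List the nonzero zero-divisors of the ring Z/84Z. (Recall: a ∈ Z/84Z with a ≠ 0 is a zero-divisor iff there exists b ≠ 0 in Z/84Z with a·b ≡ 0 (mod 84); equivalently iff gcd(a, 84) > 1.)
An element a ∈ Z/84Z (with a ≠ 0) is a zero-divisor iff gcd(a, 84) > 1 (because a is a unit precisely when gcd(a, n) = 1, and in Z/nZ every nonzero, non-unit element is a zero-divisor). Scan a = 1, ..., 83 and keep those with gcd(a, 84) > 1:
  gcd(2, 84) = 2, gcd(3, 84) = 3, gcd(4, 84) = 4, gcd(6, 84) = 6, gcd(7, 84) = 7, gcd(8, 84) = 4, gcd(9, 84) = 3, gcd(10, 84) = 2, gcd(12, 84) = 12, gcd(14, 84) = 14, gcd(15, 84) = 3, gcd(16, 84) = 4, gcd(18, 84) = 6, gcd(20, 84) = 4, gcd(21, 84) = 21, gcd(22, 84) = 2, gcd(24, 84) = 12, gcd(26, 84) = 2, gcd(27, 84) = 3, gcd(28, 84) = 28, gcd(30, 84) = 6, gcd(32, 84) = 4, gcd(33, 84) = 3, gcd(34, 84) = 2, gcd(35, 84) = 7, gcd(36, 84) = 12, gcd(38, 84) = 2, gcd(39, 84) = 3, gcd(40, 84) = 4, gcd(42, 84) = 42, gcd(44, 84) = 4, gcd(45, 84) = 3, gcd(46, 84) = 2, gcd(48, 84) = 12, gcd(49, 84) = 7, gcd(50, 84) = 2, gcd(51, 84) = 3, gcd(52, 84) = 4, gcd(54, 84) = 6, gcd(56, 84) = 28, gcd(57, 84) = 3, gcd(58, 84) = 2, gcd(60, 84) = 12, gcd(62, 84) = 2, gcd(63, 84) = 21, gcd(64, 84) = 4, gcd(66, 84) = 6, gcd(68, 84) = 4, gcd(69, 84) = 3, gcd(70, 84) = 14, gcd(72, 84) = 12, gcd(74, 84) = 2, gcd(75, 84) = 3, gcd(76, 84) = 4, gcd(77, 84) = 7, gcd(78, 84) = 6, gcd(80, 84) = 4, gcd(81, 84) = 3, gcd(82, 84) = 2.
All other a ∈ {1, ..., 83} have gcd(a, 84) = 1 and are units. So the nonzero zero-divisors are exactly the 59 values of a appearing in this scan.

Final answer: nonzero zero-divisors of Z/84Z = {2, 3, 4, 6, 7, 8, 9, 10, 12, 14, 15, 16, 18, 20, 21, 22, 24, 26, 27, 28, 30, 32, 33, 34, 35, 36, 38, 39, 40, 42, 44, 45, 46, 48, 49, 50, 51, 52, 54, 56, 57, 58, 60, 62, 63, 64, 66, 68, 69, 70, 72, 74, 75, 76, 77, 78, 80, 81, 82}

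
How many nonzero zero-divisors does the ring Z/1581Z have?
In Z/1581Z each nonzero element is either a unit (gcd with 1581 is 1) or a zero-divisor (gcd > 1). The number of units is φ(1581): factorise 1581 = 3 · 17 · 31, so φ(1581) = (3 − 1) · (17 − 1) · (31 − 1) = 2 · 16 · 30 = 960. The nonzero elements number 1581 − 1 = 1580. Hence the nonzero zero-divisors number 1580 − 960 = 620.

Final answer: Z/1581Z has 620 nonzero zero-divisors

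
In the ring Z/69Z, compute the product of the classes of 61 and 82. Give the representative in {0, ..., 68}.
Reduce the factors first: 82 ≡ 13 (mod 69), so 61 · 82 ≡ 61 · 13 (mod 69). 61 · 13 = 793. Dividing by 69: 793 = 11·69 + 34. So (61 · 82) mod 69 = 34.

Final answer: 34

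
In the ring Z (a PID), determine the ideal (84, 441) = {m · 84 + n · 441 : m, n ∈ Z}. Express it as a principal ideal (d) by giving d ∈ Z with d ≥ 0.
In the PID Z, (a, b) is generated by gcd(a, b). Compute gcd(441, 84) with the extended Euclidean algorithm, tracking rows (r, s, t) with s·441 + t·84 = r:
  row A: (441, 1, 0)   [1·441 + 0·84 = 441]
  row B: (84, 0, 1)   [0·441 + 1·84 = 84]
  441 = 5·84 + 21   → row C = row A − 5·row B = (21, 1, −5)   [check: 1·441 − 5·84 = 21]
  84 = 4·21 + 0   → remainder 0, stop. gcd = 21 (last nonzero row C).
So gcd(84, 441) = 21, with Bézout identity 1·441 − 5·84 = 21. Containment (⊇): the Bézout identity exhibits 21 as an element of (84, 441), giving (21) ⊆ (84, 441). Containment (⊆): since 21 | 84 and 21 | 441 (84 = 21·4, 441 = 21·21), every Z-linear combination of 84 and 441 is divisible by 21, so (84, 441) ⊆ (21). Therefore (84, 441) = (21), d = 21.

Final answer: (84, 441) = (21); d = 21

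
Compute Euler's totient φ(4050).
φ is multiplicative, with φ(p^e) = p^e − p^(e−1). Factorise 4050 = 2 · 3^4 · 5^2. Then
  φ(4050) = (2 − 1) · (3^4 − 3^3) · (5^2 − 5^1) = 1 · 54 · 20 = 1080.

Final answer: φ(4050) = 1080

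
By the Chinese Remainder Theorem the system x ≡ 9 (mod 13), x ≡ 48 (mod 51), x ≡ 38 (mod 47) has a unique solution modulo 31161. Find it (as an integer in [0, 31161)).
The moduli 13, 51, 47 are pairwise coprime, so by the CRT there is a unique solution mod 13·51·47 = 31161.
Solve by successive substitution. Start with x ≡ 9 (mod 13).
  Combine with x ≡ 48 (mod 51): write x = 9 + 13·t and require 9 + 13·t ≡ 48 (mod 51), i.e. 13·t ≡ 48 − 9 ≡ 39 (mod 51). Since 13^(−1) ≡ 4 (mod 51), t ≡ 4·39 ≡ 3 (mod 51). So x ≡ 9 + 13·3 = 48 (mod 663).
  Combine with x ≡ 38 (mod 47): write x = 48 + 663·t and require 48 + 663·t ≡ 38 (mod 47), i.e. 663·t ≡ 38 − 48 ≡ 37 (mod 47). Since 663^(−1) ≡ 19 (mod 47) (663 ≡ 5 (mod 47)), t ≡ 19·37 ≡ 45 (mod 47). So x ≡ 48 + 663·45 = 29883 (mod 31161).
Unique solution in [0, 31161): x = 29883.

Final answer: x ≡ 29883 (mod 31161); the representative in [0, 31161) is 29883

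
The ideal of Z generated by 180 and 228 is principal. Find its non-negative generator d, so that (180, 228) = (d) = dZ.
In the PID Z, (a, b) is generated by gcd(a, b). Compute gcd(228, 180) with the extended Euclidean algorithm, tracking rows (r, s, t) with s·228 + t·180 = r:
  row A: (228, 1, 0)   [1·228 + 0·180 = 228]
  row B: (180, 0, 1)   [0·228 + 1·180 = 180]
  228 = 1·180 + 48   → row C = row A − 1·row B = (48, 1, −1)   [check: 1·228 − 1·180 = 48]
  180 = 3·48 + 36   → row D = row B − 3·row C = (36, −3, 4)   [check: −3·228 + 4·180 = 36]
  48 = 1·36 + 12   → row E = row C − 1·row D = (12, 4, −5)   [check: 4·228 − 5·180 = 12]
  36 = 3·12 + 0   → remainder 0, stop. gcd = 12 (last nonzero row E).
So gcd(180, 228) = 12, with Bézout identity 4·228 − 5·180 = 12. Containment (⊇): the Bézout identity exhibits 12 as an element of (180, 228), giving (12) ⊆ (180, 228). Containment (⊆): since 12 | 180 and 12 | 228 (180 = 12·15, 228 = 12·19), every Z-linear combination of 180 and 228 is divisible by 12, so (180, 228) ⊆ (12). Therefore (180, 228) = (12), d = 12.

Final answer: (180, 228) = (12); d = 12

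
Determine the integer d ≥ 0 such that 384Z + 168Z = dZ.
In the PID Z, (a, b) is generated by gcd(a, b). Compute gcd(384, 168) with the extended Euclidean algorithm, tracking rows (r, s, t) with s·384 + t·168 = r:
  row A: (384, 1, 0)   [1·384 + 0·168 = 384]
  row B: (168, 0, 1)   [0·384 + 1·168 = 168]
  384 = 2·168 + 48   → row C = row A − 2·row B = (48, 1, −2)   [check: 1·384 − 2·168 = 48]
  168 = 3·48 + 24   → row D = row B − 3·row C = (24, −3, 7)   [check: −3·384 + 7·168 = 24]
  48 = 2·24 + 0   → remainder 0, stop. gcd = 24 (last nonzero row D).
So gcd(384, 168) = 24, with Bézout identity −3·384 + 7·168 = 24. Containment (⊇): the Bézout identity exhibits 24 as an element of (384, 168), giving (24) ⊆ (384, 168). Containment (⊆): since 24 | 384 and 24 | 168 (384 = 24·16, 168 = 24·7), every Z-linear combination of 384 and 168 is divisible by 24, so (384, 168) ⊆ (24). Therefore (384, 168) = (24), d = 24.

Final answer: (384, 168) = (24); d = 24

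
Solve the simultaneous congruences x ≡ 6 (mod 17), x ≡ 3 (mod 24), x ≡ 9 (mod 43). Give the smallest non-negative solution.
The moduli 17, 24, 43 are pairwise coprime, so by the CRT there is a unique solution mod 17·24·43 = 17544.
Solve by successive substitution. Start with x ≡ 6 (mod 17).
  Combine with x ≡ 3 (mod 24): write x = 6 + 17·t and require 6 + 17·t ≡ 3 (mod 24), i.e. 17·t ≡ 3 − 6 ≡ 21 (mod 24). Since 17^(−1) ≡ 17 (mod 24), t ≡ 17·21 ≡ 21 (mod 24). So x ≡ 6 + 17·21 = 363 (mod 408).
  Combine with x ≡ 9 (mod 43): write x = 363 + 408·t and require 363 + 408·t ≡ 9 (mod 43), i.e. 408·t ≡ 9 − 363 ≡ 33 (mod 43). Since 408^(−1) ≡ 41 (mod 43) (408 ≡ 21 (mod 43)), t ≡ 41·33 ≡ 20 (mod 43). So x ≡ 363 + 408·20 = 8523 (mod 17544).
Unique solution in [0, 17544): x = 8523.

Final answer: x ≡ 8523 (mod 17544); the representative in [0, 17544) is 8523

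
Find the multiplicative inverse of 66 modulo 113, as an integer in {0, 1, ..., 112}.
Apply the extended Euclidean algorithm to (113, 66), tracking rows (r, s, t) with s·113 + t·66 = r. Each division r_prev = q·r_cur + r_new produces the new row as (previous row) − q·(current row):
  row A: (113, 1, 0)   [1·113 + 0·66 = 113]
  row B: (66, 0, 1)   [0·113 + 1·66 = 66]
  113 = 1·66 + 47   → row C = row A − 1·row B = (47, 1, −1)   [check: 1·113 − 1·66 = 47]
  66 = 1·47 + 19   → row D = row B − 1·row C = (19, −1, 2)   [check: −1·113 + 2·66 = 19]
  47 = 2·19 + 9   → row E = row C − 2·row D = (9, 3, −5)   [check: 3·113 − 5·66 = 9]
  19 = 2·9 + 1   → row F = row D − 2·row E = (1, −7, 12)   [check: −7·113 + 12·66 = 1]
  9 = 9·1 + 0   → remainder 0, stop. gcd = 1 (last nonzero row F).
The gcd is 1, so 66 is invertible mod 113. The last nonzero row gives −7·113 + 12·66 = 1, so t = 12. So 66^(−1) ≡ 12 (mod 113). Verify: 66 · 12 = 792 ≡ 1 (mod 113). ✓

Final answer: 66^(−1) ≡ 12 (mod 113)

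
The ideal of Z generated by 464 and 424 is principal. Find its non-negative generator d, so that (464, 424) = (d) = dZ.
(464, 424) = (8); d = 8

In the PID Z, (a, b) is generated by gcd(a, b). Compute gcd(464, 424) with the extended Euclidean algorithm, tracking rows (r, s, t) with s·464 + t·424 = r:
  row A: (464, 1, 0)   [1·464 + 0·424 = 464]
  row B: (424, 0, 1)   [0·464 + 1·424 = 424]
  464 = 1·424 + 40   → row C = row A − 1·row B = (40, 1, −1)   [check: 1·464 − 1·424 = 40]
  424 = 10·40 + 24   → row D = row B − 10·row C = (24, −10, 11)   [check: −10·464 + 11·424 = 24]
  40 = 1·24 + 16   → row E = row C − 1·row D = (16, 11, −12)   [check: 11·464 − 12·424 = 16]
  24 = 1·16 + 8   → row F = row D − 1·row E = (8, −21, 23)   [check: −21·464 + 23·424 = 8]
  16 = 2·8 + 0   → remainder 0, stop. gcd = 8 (last nonzero row F).
So gcd(464, 424) = 8, with Bézout identity −21·464 + 23·424 = 8. Containment (⊇): the Bézout identity exhibits 8 as an element of (464, 424), giving (8) ⊆ (464, 424). Containment (⊆): since 8 | 464 and 8 | 424 (464 = 8·58, 424 = 8·53), every Z-linear combination of 464 and 424 is divisible by 8, so (464, 424) ⊆ (8). Therefore (464, 424) = (8), d = 8.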